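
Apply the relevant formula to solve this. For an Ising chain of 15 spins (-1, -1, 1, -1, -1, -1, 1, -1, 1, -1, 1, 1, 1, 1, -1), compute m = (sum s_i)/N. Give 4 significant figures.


Step 1: Count up spins (+1): 7, down spins (-1): 8
Step 2: Total magnetization M = 7 - 8 = -1
Step 3: m = M/N = -1/15 = -0.06667

-0.06667


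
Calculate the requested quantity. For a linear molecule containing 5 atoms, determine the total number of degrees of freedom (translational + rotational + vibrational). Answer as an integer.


Step 1: Translational DOF = 3
Step 2: Rotational DOF (linear) = 2
Step 3: Vibrational DOF = 3*5 - 5 = 10
Step 4: Total = 3 + 2 + 10 = 15

15


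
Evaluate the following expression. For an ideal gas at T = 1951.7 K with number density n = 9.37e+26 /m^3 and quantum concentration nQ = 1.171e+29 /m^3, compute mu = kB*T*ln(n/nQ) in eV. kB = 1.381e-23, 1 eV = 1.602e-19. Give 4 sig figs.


Step 1: n/nQ = 9.37e+26/1.171e+29 = 0.008002
Step 2: ln(n/nQ) = -4.828
Step 3: mu = kB*T*ln(n/nQ) = 2.695e-20*-4.828 = -1.301e-19 J
Step 4: Convert to eV: -1.301e-19/1.602e-19 = -0.8123 eV

-0.8123


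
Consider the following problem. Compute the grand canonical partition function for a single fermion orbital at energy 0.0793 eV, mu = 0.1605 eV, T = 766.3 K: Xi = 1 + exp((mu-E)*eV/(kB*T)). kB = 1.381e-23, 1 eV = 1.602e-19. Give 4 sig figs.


Step 1: (mu - E) = 0.1605 - 0.0793 = 0.0812 eV
Step 2: x = (mu-E)*eV/(kB*T) = 0.0812*1.602e-19/(1.381e-23*766.3) = 1.229
Step 3: exp(x) = 3.419
Step 4: Xi = 1 + 3.419 = 4.419

4.419


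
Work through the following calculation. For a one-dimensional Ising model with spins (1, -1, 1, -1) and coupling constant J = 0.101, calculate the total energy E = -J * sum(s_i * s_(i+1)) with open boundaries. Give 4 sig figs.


Step 1: Nearest-neighbor products: -1, -1, -1
Step 2: Sum of products = -3
Step 3: E = -0.101 * -3 = 0.303

0.303


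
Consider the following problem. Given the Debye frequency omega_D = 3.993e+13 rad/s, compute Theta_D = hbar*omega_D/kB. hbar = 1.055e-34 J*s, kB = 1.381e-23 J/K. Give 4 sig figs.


Step 1: hbar*omega_D = 1.055e-34 * 3.993e+13 = 4.213e-21 J
Step 2: Theta_D = 4.213e-21 / 1.381e-23
Step 3: Theta_D = 305 K

305


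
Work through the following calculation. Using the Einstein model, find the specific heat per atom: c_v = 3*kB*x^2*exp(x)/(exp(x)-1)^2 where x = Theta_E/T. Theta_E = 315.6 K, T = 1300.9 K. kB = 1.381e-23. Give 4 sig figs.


Step 1: x = Theta_E/T = 315.6/1300.9 = 0.2426
Step 2: x^2 = 0.05886
Step 3: exp(x) = 1.275
Step 4: c_v = 3*1.381e-23*0.05886*1.275/(1.275-1)^2 = 4.123e-23

4.123e-23


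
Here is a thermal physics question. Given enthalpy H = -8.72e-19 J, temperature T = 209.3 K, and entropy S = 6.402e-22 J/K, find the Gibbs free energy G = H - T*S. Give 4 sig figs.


Step 1: T*S = 209.3 * 6.402e-22 = 1.34e-19 J
Step 2: G = H - T*S = -8.72e-19 - 1.34e-19
Step 3: G = -1.006e-18 J

-1.006e-18


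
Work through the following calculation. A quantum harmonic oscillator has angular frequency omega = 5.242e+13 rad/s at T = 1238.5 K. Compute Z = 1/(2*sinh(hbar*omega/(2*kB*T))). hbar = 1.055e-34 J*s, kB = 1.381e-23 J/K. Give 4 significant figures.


Step 1: Compute x = hbar*omega/(kB*T) = 1.055e-34*5.242e+13/(1.381e-23*1238.5) = 0.3233
Step 2: x/2 = 0.1617
Step 3: sinh(x/2) = 0.1624
Step 4: Z = 1/(2*0.1624) = 3.079

3.079


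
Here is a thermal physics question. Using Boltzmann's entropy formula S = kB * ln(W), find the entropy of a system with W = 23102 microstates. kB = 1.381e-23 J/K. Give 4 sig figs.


Step 1: ln(W) = ln(23102) = 10.05
Step 2: S = kB * ln(W) = 1.381e-23 * 10.05
Step 3: S = 1.388e-22 J/K

1.388e-22


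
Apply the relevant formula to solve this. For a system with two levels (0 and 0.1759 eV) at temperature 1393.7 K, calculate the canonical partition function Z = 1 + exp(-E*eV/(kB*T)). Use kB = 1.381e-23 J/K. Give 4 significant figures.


Step 1: Compute beta*E = E*eV/(kB*T) = 0.1759*1.602e-19/(1.381e-23*1393.7) = 1.464
Step 2: exp(-beta*E) = exp(-1.464) = 0.2313
Step 3: Z = 1 + 0.2313 = 1.231

1.231


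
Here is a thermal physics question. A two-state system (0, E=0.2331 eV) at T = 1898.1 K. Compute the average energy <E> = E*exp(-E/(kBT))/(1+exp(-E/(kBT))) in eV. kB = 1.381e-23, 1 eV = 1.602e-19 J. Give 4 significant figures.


Step 1: beta*E = 0.2331*1.602e-19/(1.381e-23*1898.1) = 1.425
Step 2: exp(-beta*E) = 0.2406
Step 3: <E> = 0.2331*0.2406/(1+0.2406) = 0.04521 eV

0.04521


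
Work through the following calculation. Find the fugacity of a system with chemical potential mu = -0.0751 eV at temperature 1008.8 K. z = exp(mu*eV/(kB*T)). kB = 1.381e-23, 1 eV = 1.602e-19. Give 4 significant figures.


Step 1: Convert mu to Joules: -0.0751*1.602e-19 = -1.203e-20 J
Step 2: kB*T = 1.381e-23*1008.8 = 1.393e-20 J
Step 3: mu/(kB*T) = -0.8636
Step 4: z = exp(-0.8636) = 0.4216

0.4216


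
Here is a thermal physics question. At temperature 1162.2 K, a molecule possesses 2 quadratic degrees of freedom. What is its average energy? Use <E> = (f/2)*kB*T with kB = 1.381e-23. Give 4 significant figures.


Step 1: f/2 = 2/2 = 1
Step 2: kB*T = 1.381e-23 * 1162.2 = 1.605e-20
Step 3: <E> = 1 * 1.605e-20 = 1.605e-20 J

1.605e-20


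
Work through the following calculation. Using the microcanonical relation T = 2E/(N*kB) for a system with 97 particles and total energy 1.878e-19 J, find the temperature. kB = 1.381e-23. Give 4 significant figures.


Step 1: Numerator = 2*E = 2*1.878e-19 = 3.756e-19 J
Step 2: Denominator = N*kB = 97*1.381e-23 = 1.34e-21
Step 3: T = 3.756e-19 / 1.34e-21 = 280.4 K

280.4


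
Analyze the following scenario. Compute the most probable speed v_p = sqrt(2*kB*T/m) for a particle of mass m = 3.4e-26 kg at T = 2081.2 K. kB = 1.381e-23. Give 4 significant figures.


Step 1: Numerator = 2*kB*T = 2*1.381e-23*2081.2 = 5.748e-20
Step 2: Ratio = 5.748e-20 / 3.4e-26 = 1.691e+06
Step 3: v_p = sqrt(1.691e+06) = 1300 m/s

1300


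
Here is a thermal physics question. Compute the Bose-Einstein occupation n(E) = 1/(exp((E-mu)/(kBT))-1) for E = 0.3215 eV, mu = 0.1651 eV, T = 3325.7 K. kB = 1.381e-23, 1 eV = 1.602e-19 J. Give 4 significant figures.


Step 1: (E - mu) = 0.1564 eV
Step 2: x = (E-mu)*eV/(kB*T) = 0.1564*1.602e-19/(1.381e-23*3325.7) = 0.5455
Step 3: exp(x) = 1.726
Step 4: n = 1/(exp(x)-1) = 1.378

1.378


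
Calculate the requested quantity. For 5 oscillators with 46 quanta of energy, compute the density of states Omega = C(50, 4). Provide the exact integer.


Step 1: Use binomial coefficient C(50, 4)
Step 2: Numerator = 50! / 46!
Step 3: Denominator = 4!
Step 4: Omega = 230300

230300


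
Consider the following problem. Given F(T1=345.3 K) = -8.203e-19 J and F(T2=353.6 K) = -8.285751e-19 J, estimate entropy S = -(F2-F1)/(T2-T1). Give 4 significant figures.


Step 1: dF = F2 - F1 = -8.285751e-19 - (-8.203e-19) = -8.2751e-21 J
Step 2: dT = T2 - T1 = 353.6 - 345.3 = 8.3 K
Step 3: S = -dF/dT = -(-8.2751e-21)/8.3 = 9.97e-22 J/K

9.97e-22


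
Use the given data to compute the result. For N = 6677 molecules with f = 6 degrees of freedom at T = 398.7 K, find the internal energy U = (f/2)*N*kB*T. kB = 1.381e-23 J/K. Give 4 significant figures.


Step 1: f/2 = 6/2 = 3.0
Step 2: N*kB*T = 6677*1.381e-23*398.7 = 3.676e-17
Step 3: U = 3.0 * 3.676e-17 = 1.103e-16 J

1.103e-16


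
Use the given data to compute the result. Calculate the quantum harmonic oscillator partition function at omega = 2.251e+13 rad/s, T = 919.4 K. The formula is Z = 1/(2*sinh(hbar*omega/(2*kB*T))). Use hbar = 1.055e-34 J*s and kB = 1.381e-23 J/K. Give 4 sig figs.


Step 1: Compute x = hbar*omega/(kB*T) = 1.055e-34*2.251e+13/(1.381e-23*919.4) = 0.187
Step 2: x/2 = 0.09352
Step 3: sinh(x/2) = 0.09366
Step 4: Z = 1/(2*0.09366) = 5.339

5.339


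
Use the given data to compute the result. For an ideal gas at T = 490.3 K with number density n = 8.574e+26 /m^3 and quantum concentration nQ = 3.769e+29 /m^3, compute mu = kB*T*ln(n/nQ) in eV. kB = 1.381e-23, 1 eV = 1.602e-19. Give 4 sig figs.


Step 1: n/nQ = 8.574e+26/3.769e+29 = 0.002275
Step 2: ln(n/nQ) = -6.086
Step 3: mu = kB*T*ln(n/nQ) = 6.771e-21*-6.086 = -4.121e-20 J
Step 4: Convert to eV: -4.121e-20/1.602e-19 = -0.2572 eV

-0.2572


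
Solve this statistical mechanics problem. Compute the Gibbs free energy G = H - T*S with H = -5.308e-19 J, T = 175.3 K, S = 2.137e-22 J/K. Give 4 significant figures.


Step 1: T*S = 175.3 * 2.137e-22 = 3.746e-20 J
Step 2: G = H - T*S = -5.308e-19 - 3.746e-20
Step 3: G = -5.683e-19 J

-5.683e-19


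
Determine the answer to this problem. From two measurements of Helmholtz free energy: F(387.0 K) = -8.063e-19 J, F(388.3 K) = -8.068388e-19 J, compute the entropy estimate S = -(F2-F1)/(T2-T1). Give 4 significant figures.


Step 1: dF = F2 - F1 = -8.068388e-19 - (-8.063e-19) = -5.388e-22 J
Step 2: dT = T2 - T1 = 388.3 - 387.0 = 1.3 K
Step 3: S = -dF/dT = -(-5.388e-22)/1.3 = 4.145e-22 J/K

4.145e-22


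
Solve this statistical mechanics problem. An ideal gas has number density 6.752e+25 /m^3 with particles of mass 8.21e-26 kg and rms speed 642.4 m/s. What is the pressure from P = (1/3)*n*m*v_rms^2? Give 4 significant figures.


Step 1: v_rms^2 = 642.4^2 = 4.127e+05
Step 2: n*m = 6.752e+25*8.21e-26 = 5.543
Step 3: P = (1/3)*5.543*4.127e+05 = 7.625e+05 Pa

7.625e+05


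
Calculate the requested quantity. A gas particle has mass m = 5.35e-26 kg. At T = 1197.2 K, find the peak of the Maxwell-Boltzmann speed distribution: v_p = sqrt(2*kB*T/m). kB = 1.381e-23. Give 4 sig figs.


Step 1: Numerator = 2*kB*T = 2*1.381e-23*1197.2 = 3.307e-20
Step 2: Ratio = 3.307e-20 / 5.35e-26 = 6.181e+05
Step 3: v_p = sqrt(6.181e+05) = 786.2 m/s

786.2


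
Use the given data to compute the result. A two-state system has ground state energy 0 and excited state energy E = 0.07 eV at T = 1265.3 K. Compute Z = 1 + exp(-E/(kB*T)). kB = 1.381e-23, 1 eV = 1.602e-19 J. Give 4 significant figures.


Step 1: Compute beta*E = E*eV/(kB*T) = 0.07*1.602e-19/(1.381e-23*1265.3) = 0.6418
Step 2: exp(-beta*E) = exp(-0.6418) = 0.5264
Step 3: Z = 1 + 0.5264 = 1.526

1.526


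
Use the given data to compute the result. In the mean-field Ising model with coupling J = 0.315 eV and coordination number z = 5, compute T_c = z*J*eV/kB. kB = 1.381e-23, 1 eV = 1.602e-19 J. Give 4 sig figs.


Step 1: z*J = 5*0.315 = 1.575 eV
Step 2: Convert to Joules: 1.575*1.602e-19 = 2.523e-19 J
Step 3: T_c = 2.523e-19 / 1.381e-23 = 1.827e+04 K

1.827e+04


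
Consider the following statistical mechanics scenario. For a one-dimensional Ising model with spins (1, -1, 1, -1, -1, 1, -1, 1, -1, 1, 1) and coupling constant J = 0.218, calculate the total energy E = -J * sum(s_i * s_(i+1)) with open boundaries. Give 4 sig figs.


Step 1: Nearest-neighbor products: -1, -1, -1, 1, -1, -1, -1, -1, -1, 1
Step 2: Sum of products = -6
Step 3: E = -0.218 * -6 = 1.308

1.308


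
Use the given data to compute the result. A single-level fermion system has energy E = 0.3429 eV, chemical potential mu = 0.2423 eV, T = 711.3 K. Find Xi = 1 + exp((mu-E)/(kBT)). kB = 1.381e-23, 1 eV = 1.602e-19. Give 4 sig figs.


Step 1: (mu - E) = 0.2423 - 0.3429 = -0.1006 eV
Step 2: x = (mu-E)*eV/(kB*T) = -0.1006*1.602e-19/(1.381e-23*711.3) = -1.641
Step 3: exp(x) = 0.1939
Step 4: Xi = 1 + 0.1939 = 1.194

1.194


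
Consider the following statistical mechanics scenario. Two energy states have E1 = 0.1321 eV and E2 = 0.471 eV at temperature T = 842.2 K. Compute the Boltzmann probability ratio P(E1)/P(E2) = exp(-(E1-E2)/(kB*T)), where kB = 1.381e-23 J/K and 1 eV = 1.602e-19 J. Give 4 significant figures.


Step 1: Compute energy difference dE = E1 - E2 = 0.1321 - 0.471 = -0.3389 eV
Step 2: Convert to Joules: dE_J = -0.3389 * 1.602e-19 = -5.429e-20 J
Step 3: Compute exponent = -dE_J / (kB * T) = -(-5.429e-20) / (1.381e-23 * 842.2) = 4.668
Step 4: P(E1)/P(E2) = exp(4.668) = 106.5

106.5


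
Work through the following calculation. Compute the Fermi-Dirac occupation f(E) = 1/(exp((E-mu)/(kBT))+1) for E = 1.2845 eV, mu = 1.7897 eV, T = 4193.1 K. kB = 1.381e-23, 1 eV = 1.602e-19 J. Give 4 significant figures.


Step 1: (E - mu) = 1.2845 - 1.7897 = -0.5052 eV
Step 2: Convert: (E-mu)*eV = -8.093e-20 J
Step 3: x = (E-mu)*eV/(kB*T) = -1.398
Step 4: f = 1/(exp(-1.398)+1) = 0.8018

0.8018


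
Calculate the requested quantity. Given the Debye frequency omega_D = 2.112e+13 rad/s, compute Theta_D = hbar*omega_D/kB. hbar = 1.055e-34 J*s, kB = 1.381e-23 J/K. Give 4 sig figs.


Step 1: hbar*omega_D = 1.055e-34 * 2.112e+13 = 2.228e-21 J
Step 2: Theta_D = 2.228e-21 / 1.381e-23
Step 3: Theta_D = 161.3 K

161.3


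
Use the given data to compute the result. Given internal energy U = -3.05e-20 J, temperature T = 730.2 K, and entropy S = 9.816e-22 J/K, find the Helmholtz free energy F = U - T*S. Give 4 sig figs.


Step 1: T*S = 730.2 * 9.816e-22 = 7.168e-19 J
Step 2: F = U - T*S = -3.05e-20 - 7.168e-19
Step 3: F = -7.473e-19 J

-7.473e-19


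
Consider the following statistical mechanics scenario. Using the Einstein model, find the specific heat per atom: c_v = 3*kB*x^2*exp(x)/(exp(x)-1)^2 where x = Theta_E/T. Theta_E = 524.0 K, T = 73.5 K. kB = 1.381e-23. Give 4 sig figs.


Step 1: x = Theta_E/T = 524.0/73.5 = 7.129
Step 2: x^2 = 50.83
Step 3: exp(x) = 1248
Step 4: c_v = 3*1.381e-23*50.83*1248/(1248-1)^2 = 1.69e-24

1.69e-24


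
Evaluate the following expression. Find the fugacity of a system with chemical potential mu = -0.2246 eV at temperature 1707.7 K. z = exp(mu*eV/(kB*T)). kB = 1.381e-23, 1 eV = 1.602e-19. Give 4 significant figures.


Step 1: Convert mu to Joules: -0.2246*1.602e-19 = -3.598e-20 J
Step 2: kB*T = 1.381e-23*1707.7 = 2.358e-20 J
Step 3: mu/(kB*T) = -1.526
Step 4: z = exp(-1.526) = 0.2175

0.2175


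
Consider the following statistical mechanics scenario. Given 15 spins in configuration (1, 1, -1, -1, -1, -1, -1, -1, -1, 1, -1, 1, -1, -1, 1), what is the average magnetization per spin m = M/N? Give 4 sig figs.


Step 1: Count up spins (+1): 5, down spins (-1): 10
Step 2: Total magnetization M = 5 - 10 = -5
Step 3: m = M/N = -5/15 = -0.3333

-0.3333


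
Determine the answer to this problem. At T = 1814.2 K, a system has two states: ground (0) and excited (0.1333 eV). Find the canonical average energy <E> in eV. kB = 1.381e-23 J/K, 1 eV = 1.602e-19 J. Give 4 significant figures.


Step 1: beta*E = 0.1333*1.602e-19/(1.381e-23*1814.2) = 0.8523
Step 2: exp(-beta*E) = 0.4264
Step 3: <E> = 0.1333*0.4264/(1+0.4264) = 0.03985 eV

0.03985


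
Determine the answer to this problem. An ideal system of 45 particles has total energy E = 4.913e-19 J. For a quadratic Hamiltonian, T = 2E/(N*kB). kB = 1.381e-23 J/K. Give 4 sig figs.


Step 1: Numerator = 2*E = 2*4.913e-19 = 9.826e-19 J
Step 2: Denominator = N*kB = 45*1.381e-23 = 6.215e-22
Step 3: T = 9.826e-19 / 6.215e-22 = 1581 K

1581


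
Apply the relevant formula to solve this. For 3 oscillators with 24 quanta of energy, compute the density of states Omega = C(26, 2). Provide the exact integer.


Step 1: Use binomial coefficient C(26, 2)
Step 2: Numerator = 26! / 24!
Step 3: Denominator = 2!
Step 4: Omega = 325

325


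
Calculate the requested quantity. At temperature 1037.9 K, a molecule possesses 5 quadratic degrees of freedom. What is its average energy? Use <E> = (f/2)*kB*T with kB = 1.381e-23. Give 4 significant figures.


Step 1: f/2 = 5/2 = 2.5
Step 2: kB*T = 1.381e-23 * 1037.9 = 1.433e-20
Step 3: <E> = 2.5 * 1.433e-20 = 3.583e-20 J

3.583e-20


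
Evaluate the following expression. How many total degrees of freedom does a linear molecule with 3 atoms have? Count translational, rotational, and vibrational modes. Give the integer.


Step 1: Translational DOF = 3
Step 2: Rotational DOF (linear) = 2
Step 3: Vibrational DOF = 3*3 - 5 = 4
Step 4: Total = 3 + 2 + 4 = 9

9


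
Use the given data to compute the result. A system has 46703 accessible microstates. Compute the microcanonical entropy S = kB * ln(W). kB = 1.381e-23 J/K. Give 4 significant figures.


Step 1: ln(W) = ln(46703) = 10.75
Step 2: S = kB * ln(W) = 1.381e-23 * 10.75
Step 3: S = 1.485e-22 J/K

1.485e-22


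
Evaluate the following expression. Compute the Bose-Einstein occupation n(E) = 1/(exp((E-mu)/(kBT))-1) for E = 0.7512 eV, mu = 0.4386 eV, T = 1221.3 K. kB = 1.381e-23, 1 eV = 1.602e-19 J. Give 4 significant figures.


Step 1: (E - mu) = 0.3126 eV
Step 2: x = (E-mu)*eV/(kB*T) = 0.3126*1.602e-19/(1.381e-23*1221.3) = 2.969
Step 3: exp(x) = 19.48
Step 4: n = 1/(exp(x)-1) = 0.05412

0.05412


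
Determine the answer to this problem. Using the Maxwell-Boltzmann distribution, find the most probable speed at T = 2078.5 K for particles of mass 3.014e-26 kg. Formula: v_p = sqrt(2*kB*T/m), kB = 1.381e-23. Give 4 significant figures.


Step 1: Numerator = 2*kB*T = 2*1.381e-23*2078.5 = 5.741e-20
Step 2: Ratio = 5.741e-20 / 3.014e-26 = 1.905e+06
Step 3: v_p = sqrt(1.905e+06) = 1380 m/s

1380


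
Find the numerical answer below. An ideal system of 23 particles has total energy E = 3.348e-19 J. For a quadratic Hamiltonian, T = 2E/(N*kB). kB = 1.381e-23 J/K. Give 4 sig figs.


Step 1: Numerator = 2*E = 2*3.348e-19 = 6.696e-19 J
Step 2: Denominator = N*kB = 23*1.381e-23 = 3.176e-22
Step 3: T = 6.696e-19 / 3.176e-22 = 2108 K

2108


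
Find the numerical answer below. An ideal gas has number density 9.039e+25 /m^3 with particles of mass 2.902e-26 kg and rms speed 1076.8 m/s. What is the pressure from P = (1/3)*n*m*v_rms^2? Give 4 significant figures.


Step 1: v_rms^2 = 1076.8^2 = 1.159e+06
Step 2: n*m = 9.039e+25*2.902e-26 = 2.623
Step 3: P = (1/3)*2.623*1.159e+06 = 1.014e+06 Pa

1.014e+06


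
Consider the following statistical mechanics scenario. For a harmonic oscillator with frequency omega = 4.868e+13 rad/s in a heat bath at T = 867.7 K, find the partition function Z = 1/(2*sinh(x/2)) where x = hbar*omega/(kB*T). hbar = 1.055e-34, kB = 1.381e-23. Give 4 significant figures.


Step 1: Compute x = hbar*omega/(kB*T) = 1.055e-34*4.868e+13/(1.381e-23*867.7) = 0.4286
Step 2: x/2 = 0.2143
Step 3: sinh(x/2) = 0.2159
Step 4: Z = 1/(2*0.2159) = 2.315

2.315


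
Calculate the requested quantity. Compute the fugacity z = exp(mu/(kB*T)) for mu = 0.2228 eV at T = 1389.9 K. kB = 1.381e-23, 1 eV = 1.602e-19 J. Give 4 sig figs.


Step 1: Convert mu to Joules: 0.2228*1.602e-19 = 3.569e-20 J
Step 2: kB*T = 1.381e-23*1389.9 = 1.919e-20 J
Step 3: mu/(kB*T) = 1.86
Step 4: z = exp(1.86) = 6.421

6.421


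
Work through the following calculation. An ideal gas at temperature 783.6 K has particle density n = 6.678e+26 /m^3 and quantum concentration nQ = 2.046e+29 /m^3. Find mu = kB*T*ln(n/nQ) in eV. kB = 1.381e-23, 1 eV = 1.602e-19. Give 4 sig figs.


Step 1: n/nQ = 6.678e+26/2.046e+29 = 0.003264
Step 2: ln(n/nQ) = -5.725
Step 3: mu = kB*T*ln(n/nQ) = 1.082e-20*-5.725 = -6.195e-20 J
Step 4: Convert to eV: -6.195e-20/1.602e-19 = -0.3867 eV

-0.3867


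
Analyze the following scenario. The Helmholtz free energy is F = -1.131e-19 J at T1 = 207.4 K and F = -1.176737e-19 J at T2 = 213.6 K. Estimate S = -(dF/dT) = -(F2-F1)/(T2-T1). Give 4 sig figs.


Step 1: dF = F2 - F1 = -1.176737e-19 - (-1.131e-19) = -4.5737e-21 J
Step 2: dT = T2 - T1 = 213.6 - 207.4 = 6.2 K
Step 3: S = -dF/dT = -(-4.5737e-21)/6.2 = 7.377e-22 J/K

7.377e-22


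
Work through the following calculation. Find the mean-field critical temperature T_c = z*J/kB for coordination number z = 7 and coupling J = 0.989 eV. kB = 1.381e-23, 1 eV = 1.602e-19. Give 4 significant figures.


Step 1: z*J = 7*0.989 = 6.923 eV
Step 2: Convert to Joules: 6.923*1.602e-19 = 1.109e-18 J
Step 3: T_c = 1.109e-18 / 1.381e-23 = 8.031e+04 K

8.031e+04


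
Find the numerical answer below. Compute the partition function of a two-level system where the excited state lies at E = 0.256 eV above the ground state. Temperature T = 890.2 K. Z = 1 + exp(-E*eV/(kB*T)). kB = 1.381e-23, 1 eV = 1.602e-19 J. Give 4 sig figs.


Step 1: Compute beta*E = E*eV/(kB*T) = 0.256*1.602e-19/(1.381e-23*890.2) = 3.336
Step 2: exp(-beta*E) = exp(-3.336) = 0.03558
Step 3: Z = 1 + 0.03558 = 1.036

1.036


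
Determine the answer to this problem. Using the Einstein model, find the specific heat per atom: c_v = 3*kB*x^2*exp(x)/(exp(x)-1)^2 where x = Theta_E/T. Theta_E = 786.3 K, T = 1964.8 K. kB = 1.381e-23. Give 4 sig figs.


Step 1: x = Theta_E/T = 786.3/1964.8 = 0.4002
Step 2: x^2 = 0.1602
Step 3: exp(x) = 1.492
Step 4: c_v = 3*1.381e-23*0.1602*1.492/(1.492-1)^2 = 4.088e-23

4.088e-23


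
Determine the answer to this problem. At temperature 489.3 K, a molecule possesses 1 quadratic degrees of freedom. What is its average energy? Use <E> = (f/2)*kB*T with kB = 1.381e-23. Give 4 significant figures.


Step 1: f/2 = 1/2 = 0.5
Step 2: kB*T = 1.381e-23 * 489.3 = 6.757e-21
Step 3: <E> = 0.5 * 6.757e-21 = 3.379e-21 J

3.379e-21


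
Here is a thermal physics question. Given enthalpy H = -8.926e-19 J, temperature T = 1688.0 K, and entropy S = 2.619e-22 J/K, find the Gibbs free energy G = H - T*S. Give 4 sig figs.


Step 1: T*S = 1688.0 * 2.619e-22 = 4.421e-19 J
Step 2: G = H - T*S = -8.926e-19 - 4.421e-19
Step 3: G = -1.335e-18 J

-1.335e-18


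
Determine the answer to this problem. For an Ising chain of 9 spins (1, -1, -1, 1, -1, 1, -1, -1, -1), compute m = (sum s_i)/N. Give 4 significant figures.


Step 1: Count up spins (+1): 3, down spins (-1): 6
Step 2: Total magnetization M = 3 - 6 = -3
Step 3: m = M/N = -3/9 = -0.3333

-0.3333


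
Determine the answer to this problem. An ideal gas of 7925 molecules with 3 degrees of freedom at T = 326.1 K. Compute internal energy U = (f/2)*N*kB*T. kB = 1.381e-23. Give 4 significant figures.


Step 1: f/2 = 3/2 = 1.5
Step 2: N*kB*T = 7925*1.381e-23*326.1 = 3.569e-17
Step 3: U = 1.5 * 3.569e-17 = 5.353e-17 J

5.353e-17


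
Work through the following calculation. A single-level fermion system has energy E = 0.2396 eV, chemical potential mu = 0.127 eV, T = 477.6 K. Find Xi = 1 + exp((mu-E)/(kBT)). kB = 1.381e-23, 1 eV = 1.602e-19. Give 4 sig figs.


Step 1: (mu - E) = 0.127 - 0.2396 = -0.1126 eV
Step 2: x = (mu-E)*eV/(kB*T) = -0.1126*1.602e-19/(1.381e-23*477.6) = -2.735
Step 3: exp(x) = 0.0649
Step 4: Xi = 1 + 0.0649 = 1.065

1.065


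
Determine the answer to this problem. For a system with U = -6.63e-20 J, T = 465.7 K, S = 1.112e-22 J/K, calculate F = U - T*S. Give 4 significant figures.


Step 1: T*S = 465.7 * 1.112e-22 = 5.179e-20 J
Step 2: F = U - T*S = -6.63e-20 - 5.179e-20
Step 3: F = -1.181e-19 J

-1.181e-19


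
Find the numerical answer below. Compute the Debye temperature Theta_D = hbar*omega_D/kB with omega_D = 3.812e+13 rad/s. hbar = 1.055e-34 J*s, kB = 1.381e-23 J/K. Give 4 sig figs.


Step 1: hbar*omega_D = 1.055e-34 * 3.812e+13 = 4.022e-21 J
Step 2: Theta_D = 4.022e-21 / 1.381e-23
Step 3: Theta_D = 291.2 K

291.2


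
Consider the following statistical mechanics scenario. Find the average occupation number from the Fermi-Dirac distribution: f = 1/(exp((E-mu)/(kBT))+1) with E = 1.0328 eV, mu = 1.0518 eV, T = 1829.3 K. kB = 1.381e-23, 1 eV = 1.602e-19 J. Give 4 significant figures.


Step 1: (E - mu) = 1.0328 - 1.0518 = -0.019 eV
Step 2: Convert: (E-mu)*eV = -3.044e-21 J
Step 3: x = (E-mu)*eV/(kB*T) = -0.1205
Step 4: f = 1/(exp(-0.1205)+1) = 0.5301

0.5301


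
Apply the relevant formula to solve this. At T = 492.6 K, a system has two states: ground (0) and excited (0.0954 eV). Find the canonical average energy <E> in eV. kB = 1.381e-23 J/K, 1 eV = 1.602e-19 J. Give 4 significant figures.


Step 1: beta*E = 0.0954*1.602e-19/(1.381e-23*492.6) = 2.247
Step 2: exp(-beta*E) = 0.1058
Step 3: <E> = 0.0954*0.1058/(1+0.1058) = 0.009124 eV

0.009124


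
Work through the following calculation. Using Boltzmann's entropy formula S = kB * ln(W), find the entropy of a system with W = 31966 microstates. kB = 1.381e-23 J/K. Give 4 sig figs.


Step 1: ln(W) = ln(31966) = 10.37
Step 2: S = kB * ln(W) = 1.381e-23 * 10.37
Step 3: S = 1.432e-22 J/K

1.432e-22


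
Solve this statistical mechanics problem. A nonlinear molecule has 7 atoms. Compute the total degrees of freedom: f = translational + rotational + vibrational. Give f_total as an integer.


Step 1: Translational DOF = 3
Step 2: Rotational DOF (nonlinear) = 3
Step 3: Vibrational DOF = 3*7 - 6 = 15
Step 4: Total = 3 + 3 + 15 = 21

21


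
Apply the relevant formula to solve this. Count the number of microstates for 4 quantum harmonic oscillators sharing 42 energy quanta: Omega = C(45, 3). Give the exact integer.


Step 1: Use binomial coefficient C(45, 3)
Step 2: Numerator = 45! / 42!
Step 3: Denominator = 3!
Step 4: Omega = 14190

14190


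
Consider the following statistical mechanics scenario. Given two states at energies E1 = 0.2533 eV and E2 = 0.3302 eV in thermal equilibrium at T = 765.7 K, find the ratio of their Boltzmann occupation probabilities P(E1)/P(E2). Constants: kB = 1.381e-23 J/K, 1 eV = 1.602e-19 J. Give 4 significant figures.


Step 1: Compute energy difference dE = E1 - E2 = 0.2533 - 0.3302 = -0.0769 eV
Step 2: Convert to Joules: dE_J = -0.0769 * 1.602e-19 = -1.232e-20 J
Step 3: Compute exponent = -dE_J / (kB * T) = -(-1.232e-20) / (1.381e-23 * 765.7) = 1.165
Step 4: P(E1)/P(E2) = exp(1.165) = 3.206

3.206


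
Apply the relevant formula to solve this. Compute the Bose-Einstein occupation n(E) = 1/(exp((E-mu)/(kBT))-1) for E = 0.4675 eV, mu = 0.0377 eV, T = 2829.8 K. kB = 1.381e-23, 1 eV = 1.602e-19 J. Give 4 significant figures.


Step 1: (E - mu) = 0.4298 eV
Step 2: x = (E-mu)*eV/(kB*T) = 0.4298*1.602e-19/(1.381e-23*2829.8) = 1.762
Step 3: exp(x) = 5.823
Step 4: n = 1/(exp(x)-1) = 0.2073

0.2073


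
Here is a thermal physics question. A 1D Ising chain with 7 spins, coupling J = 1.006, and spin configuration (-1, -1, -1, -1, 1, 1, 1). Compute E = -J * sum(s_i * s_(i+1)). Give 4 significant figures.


Step 1: Nearest-neighbor products: 1, 1, 1, -1, 1, 1
Step 2: Sum of products = 4
Step 3: E = -1.006 * 4 = -4.024

-4.024


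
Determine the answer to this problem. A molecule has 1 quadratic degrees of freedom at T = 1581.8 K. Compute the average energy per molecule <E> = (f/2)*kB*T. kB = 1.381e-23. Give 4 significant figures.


Step 1: f/2 = 1/2 = 0.5
Step 2: kB*T = 1.381e-23 * 1581.8 = 2.184e-20
Step 3: <E> = 0.5 * 2.184e-20 = 1.092e-20 J

1.092e-20


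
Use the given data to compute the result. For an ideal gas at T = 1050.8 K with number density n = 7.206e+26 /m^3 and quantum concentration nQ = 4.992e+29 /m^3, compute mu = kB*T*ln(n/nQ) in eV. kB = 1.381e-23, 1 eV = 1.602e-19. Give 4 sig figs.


Step 1: n/nQ = 7.206e+26/4.992e+29 = 0.001444
Step 2: ln(n/nQ) = -6.541
Step 3: mu = kB*T*ln(n/nQ) = 1.451e-20*-6.541 = -9.492e-20 J
Step 4: Convert to eV: -9.492e-20/1.602e-19 = -0.5925 eV

-0.5925


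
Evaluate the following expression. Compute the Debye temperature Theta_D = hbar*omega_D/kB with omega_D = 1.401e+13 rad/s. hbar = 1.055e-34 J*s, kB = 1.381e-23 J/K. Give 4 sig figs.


Step 1: hbar*omega_D = 1.055e-34 * 1.401e+13 = 1.478e-21 J
Step 2: Theta_D = 1.478e-21 / 1.381e-23
Step 3: Theta_D = 107 K

107


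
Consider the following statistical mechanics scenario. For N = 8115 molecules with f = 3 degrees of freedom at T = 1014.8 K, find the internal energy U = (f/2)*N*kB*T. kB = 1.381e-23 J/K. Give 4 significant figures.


Step 1: f/2 = 3/2 = 1.5
Step 2: N*kB*T = 8115*1.381e-23*1014.8 = 1.137e-16
Step 3: U = 1.5 * 1.137e-16 = 1.706e-16 J

1.706e-16


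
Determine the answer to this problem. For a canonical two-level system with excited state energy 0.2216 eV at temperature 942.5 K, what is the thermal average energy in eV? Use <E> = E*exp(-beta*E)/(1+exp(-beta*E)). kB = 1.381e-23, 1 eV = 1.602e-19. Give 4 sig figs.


Step 1: beta*E = 0.2216*1.602e-19/(1.381e-23*942.5) = 2.727
Step 2: exp(-beta*E) = 0.06539
Step 3: <E> = 0.2216*0.06539/(1+0.06539) = 0.0136 eV

0.0136


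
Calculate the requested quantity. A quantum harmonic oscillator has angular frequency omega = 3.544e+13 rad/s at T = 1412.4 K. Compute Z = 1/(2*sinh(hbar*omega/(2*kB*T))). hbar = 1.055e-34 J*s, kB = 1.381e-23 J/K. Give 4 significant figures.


Step 1: Compute x = hbar*omega/(kB*T) = 1.055e-34*3.544e+13/(1.381e-23*1412.4) = 0.1917
Step 2: x/2 = 0.09584
Step 3: sinh(x/2) = 0.09599
Step 4: Z = 1/(2*0.09599) = 5.209

5.209


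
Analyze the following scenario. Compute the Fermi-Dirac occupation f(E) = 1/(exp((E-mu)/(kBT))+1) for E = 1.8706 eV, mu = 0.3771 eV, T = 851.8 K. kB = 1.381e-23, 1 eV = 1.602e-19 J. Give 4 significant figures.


Step 1: (E - mu) = 1.8706 - 0.3771 = 1.494 eV
Step 2: Convert: (E-mu)*eV = 2.393e-19 J
Step 3: x = (E-mu)*eV/(kB*T) = 20.34
Step 4: f = 1/(exp(20.34)+1) = 1.468e-09

1.468e-09


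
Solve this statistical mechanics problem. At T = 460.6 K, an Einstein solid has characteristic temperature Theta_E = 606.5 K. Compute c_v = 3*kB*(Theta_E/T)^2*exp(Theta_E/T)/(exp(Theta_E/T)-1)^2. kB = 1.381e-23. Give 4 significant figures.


Step 1: x = Theta_E/T = 606.5/460.6 = 1.317
Step 2: x^2 = 1.734
Step 3: exp(x) = 3.731
Step 4: c_v = 3*1.381e-23*1.734*3.731/(3.731-1)^2 = 3.593e-23

3.593e-23


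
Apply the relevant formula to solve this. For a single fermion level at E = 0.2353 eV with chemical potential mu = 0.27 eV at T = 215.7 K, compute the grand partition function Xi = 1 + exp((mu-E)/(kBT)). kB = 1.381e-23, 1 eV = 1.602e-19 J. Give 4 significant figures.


Step 1: (mu - E) = 0.27 - 0.2353 = 0.0347 eV
Step 2: x = (mu-E)*eV/(kB*T) = 0.0347*1.602e-19/(1.381e-23*215.7) = 1.866
Step 3: exp(x) = 6.463
Step 4: Xi = 1 + 6.463 = 7.463

7.463


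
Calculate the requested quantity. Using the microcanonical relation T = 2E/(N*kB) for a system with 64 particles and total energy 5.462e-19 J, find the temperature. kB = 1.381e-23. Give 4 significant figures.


Step 1: Numerator = 2*E = 2*5.462e-19 = 1.092e-18 J
Step 2: Denominator = N*kB = 64*1.381e-23 = 8.838e-22
Step 3: T = 1.092e-18 / 8.838e-22 = 1236 K

1236


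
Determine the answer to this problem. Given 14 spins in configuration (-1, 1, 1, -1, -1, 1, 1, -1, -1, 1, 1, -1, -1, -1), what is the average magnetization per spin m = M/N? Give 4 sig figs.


Step 1: Count up spins (+1): 6, down spins (-1): 8
Step 2: Total magnetization M = 6 - 8 = -2
Step 3: m = M/N = -2/14 = -0.1429

-0.1429


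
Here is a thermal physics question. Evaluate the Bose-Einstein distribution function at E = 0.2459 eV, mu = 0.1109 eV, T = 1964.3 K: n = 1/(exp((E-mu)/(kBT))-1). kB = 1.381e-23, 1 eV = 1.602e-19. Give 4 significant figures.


Step 1: (E - mu) = 0.135 eV
Step 2: x = (E-mu)*eV/(kB*T) = 0.135*1.602e-19/(1.381e-23*1964.3) = 0.7973
Step 3: exp(x) = 2.219
Step 4: n = 1/(exp(x)-1) = 0.8201

0.8201


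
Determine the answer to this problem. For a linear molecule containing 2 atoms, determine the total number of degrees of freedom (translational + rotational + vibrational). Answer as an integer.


Step 1: Translational DOF = 3
Step 2: Rotational DOF (linear) = 2
Step 3: Vibrational DOF = 3*2 - 5 = 1
Step 4: Total = 3 + 2 + 1 = 6

6


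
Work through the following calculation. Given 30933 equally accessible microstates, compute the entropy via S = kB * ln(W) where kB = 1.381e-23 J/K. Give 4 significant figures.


Step 1: ln(W) = ln(30933) = 10.34
Step 2: S = kB * ln(W) = 1.381e-23 * 10.34
Step 3: S = 1.428e-22 J/K

1.428e-22


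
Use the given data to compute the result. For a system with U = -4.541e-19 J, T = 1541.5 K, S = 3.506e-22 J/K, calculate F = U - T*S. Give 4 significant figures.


Step 1: T*S = 1541.5 * 3.506e-22 = 5.404e-19 J
Step 2: F = U - T*S = -4.541e-19 - 5.404e-19
Step 3: F = -9.945e-19 J

-9.945e-19


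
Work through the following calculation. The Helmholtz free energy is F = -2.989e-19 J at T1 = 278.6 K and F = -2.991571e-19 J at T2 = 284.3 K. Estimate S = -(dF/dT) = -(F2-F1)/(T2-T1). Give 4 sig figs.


Step 1: dF = F2 - F1 = -2.991571e-19 - (-2.989e-19) = -2.571e-22 J
Step 2: dT = T2 - T1 = 284.3 - 278.6 = 5.7 K
Step 3: S = -dF/dT = -(-2.571e-22)/5.7 = 4.511e-23 J/K

4.511e-23


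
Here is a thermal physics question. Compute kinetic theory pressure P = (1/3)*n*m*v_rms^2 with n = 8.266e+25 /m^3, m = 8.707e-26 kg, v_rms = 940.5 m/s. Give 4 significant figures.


Step 1: v_rms^2 = 940.5^2 = 8.845e+05
Step 2: n*m = 8.266e+25*8.707e-26 = 7.197
Step 3: P = (1/3)*7.197*8.845e+05 = 2.122e+06 Pa

2.122e+06


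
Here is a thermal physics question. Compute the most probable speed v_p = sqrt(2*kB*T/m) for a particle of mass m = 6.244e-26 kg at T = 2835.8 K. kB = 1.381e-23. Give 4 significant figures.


Step 1: Numerator = 2*kB*T = 2*1.381e-23*2835.8 = 7.832e-20
Step 2: Ratio = 7.832e-20 / 6.244e-26 = 1.254e+06
Step 3: v_p = sqrt(1.254e+06) = 1120 m/s

1120


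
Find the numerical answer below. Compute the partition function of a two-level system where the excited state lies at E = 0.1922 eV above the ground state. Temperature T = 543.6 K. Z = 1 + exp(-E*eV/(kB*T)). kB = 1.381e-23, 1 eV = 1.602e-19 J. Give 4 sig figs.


Step 1: Compute beta*E = E*eV/(kB*T) = 0.1922*1.602e-19/(1.381e-23*543.6) = 4.102
Step 2: exp(-beta*E) = exp(-4.102) = 0.01655
Step 3: Z = 1 + 0.01655 = 1.017

1.017


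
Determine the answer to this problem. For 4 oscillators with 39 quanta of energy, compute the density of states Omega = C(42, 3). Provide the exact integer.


Step 1: Use binomial coefficient C(42, 3)
Step 2: Numerator = 42! / 39!
Step 3: Denominator = 3!
Step 4: Omega = 11480

11480


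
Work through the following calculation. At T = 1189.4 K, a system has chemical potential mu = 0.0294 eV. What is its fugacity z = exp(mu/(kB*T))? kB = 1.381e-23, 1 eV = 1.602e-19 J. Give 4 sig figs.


Step 1: Convert mu to Joules: 0.0294*1.602e-19 = 4.71e-21 J
Step 2: kB*T = 1.381e-23*1189.4 = 1.643e-20 J
Step 3: mu/(kB*T) = 0.2867
Step 4: z = exp(0.2867) = 1.332

1.332


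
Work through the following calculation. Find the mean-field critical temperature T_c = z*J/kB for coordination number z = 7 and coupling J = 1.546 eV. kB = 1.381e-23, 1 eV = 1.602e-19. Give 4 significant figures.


Step 1: z*J = 7*1.546 = 10.82 eV
Step 2: Convert to Joules: 10.82*1.602e-19 = 1.734e-18 J
Step 3: T_c = 1.734e-18 / 1.381e-23 = 1.255e+05 K

1.255e+05


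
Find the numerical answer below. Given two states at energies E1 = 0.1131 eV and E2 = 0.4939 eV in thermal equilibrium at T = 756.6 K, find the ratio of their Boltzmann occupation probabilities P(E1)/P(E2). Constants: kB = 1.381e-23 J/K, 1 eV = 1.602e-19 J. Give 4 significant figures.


Step 1: Compute energy difference dE = E1 - E2 = 0.1131 - 0.4939 = -0.3808 eV
Step 2: Convert to Joules: dE_J = -0.3808 * 1.602e-19 = -6.1e-20 J
Step 3: Compute exponent = -dE_J / (kB * T) = -(-6.1e-20) / (1.381e-23 * 756.6) = 5.838
Step 4: P(E1)/P(E2) = exp(5.838) = 343.3

343.3


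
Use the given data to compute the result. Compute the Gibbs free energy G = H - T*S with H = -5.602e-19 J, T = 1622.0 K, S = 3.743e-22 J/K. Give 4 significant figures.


Step 1: T*S = 1622.0 * 3.743e-22 = 6.071e-19 J
Step 2: G = H - T*S = -5.602e-19 - 6.071e-19
Step 3: G = -1.167e-18 J

-1.167e-18


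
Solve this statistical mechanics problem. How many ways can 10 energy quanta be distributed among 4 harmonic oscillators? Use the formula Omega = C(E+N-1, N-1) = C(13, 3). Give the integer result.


Step 1: Use binomial coefficient C(13, 3)
Step 2: Numerator = 13! / 10!
Step 3: Denominator = 3!
Step 4: Omega = 286

286


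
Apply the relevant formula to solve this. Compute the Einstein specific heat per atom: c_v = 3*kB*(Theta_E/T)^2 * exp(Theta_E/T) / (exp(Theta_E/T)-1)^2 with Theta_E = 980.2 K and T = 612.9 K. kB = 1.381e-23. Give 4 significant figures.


Step 1: x = Theta_E/T = 980.2/612.9 = 1.599
Step 2: x^2 = 2.558
Step 3: exp(x) = 4.949
Step 4: c_v = 3*1.381e-23*2.558*4.949/(4.949-1)^2 = 3.362e-23

3.362e-23


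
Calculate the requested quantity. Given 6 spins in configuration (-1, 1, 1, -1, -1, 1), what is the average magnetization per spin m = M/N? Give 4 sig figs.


Step 1: Count up spins (+1): 3, down spins (-1): 3
Step 2: Total magnetization M = 3 - 3 = 0
Step 3: m = M/N = 0/6 = 0

0


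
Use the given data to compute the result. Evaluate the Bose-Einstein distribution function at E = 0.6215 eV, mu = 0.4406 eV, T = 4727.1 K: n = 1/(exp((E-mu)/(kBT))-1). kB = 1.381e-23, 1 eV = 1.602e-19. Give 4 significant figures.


Step 1: (E - mu) = 0.1809 eV
Step 2: x = (E-mu)*eV/(kB*T) = 0.1809*1.602e-19/(1.381e-23*4727.1) = 0.4439
Step 3: exp(x) = 1.559
Step 4: n = 1/(exp(x)-1) = 1.789

1.789


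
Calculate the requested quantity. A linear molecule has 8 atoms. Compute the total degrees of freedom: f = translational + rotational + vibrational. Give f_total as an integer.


Step 1: Translational DOF = 3
Step 2: Rotational DOF (linear) = 2
Step 3: Vibrational DOF = 3*8 - 5 = 19
Step 4: Total = 3 + 2 + 19 = 24

24


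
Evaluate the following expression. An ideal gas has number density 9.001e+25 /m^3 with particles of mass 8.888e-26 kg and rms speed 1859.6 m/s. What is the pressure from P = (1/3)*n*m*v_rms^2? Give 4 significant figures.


Step 1: v_rms^2 = 1859.6^2 = 3.458e+06
Step 2: n*m = 9.001e+25*8.888e-26 = 8
Step 3: P = (1/3)*8*3.458e+06 = 9.222e+06 Pa

9.222e+06


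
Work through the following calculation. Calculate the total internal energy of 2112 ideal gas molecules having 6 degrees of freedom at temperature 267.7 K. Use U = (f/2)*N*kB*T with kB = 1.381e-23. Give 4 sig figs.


Step 1: f/2 = 6/2 = 3.0
Step 2: N*kB*T = 2112*1.381e-23*267.7 = 7.808e-18
Step 3: U = 3.0 * 7.808e-18 = 2.342e-17 J

2.342e-17


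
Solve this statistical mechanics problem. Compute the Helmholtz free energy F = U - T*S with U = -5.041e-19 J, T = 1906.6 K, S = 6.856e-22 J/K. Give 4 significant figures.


Step 1: T*S = 1906.6 * 6.856e-22 = 1.307e-18 J
Step 2: F = U - T*S = -5.041e-19 - 1.307e-18
Step 3: F = -1.811e-18 J

-1.811e-18


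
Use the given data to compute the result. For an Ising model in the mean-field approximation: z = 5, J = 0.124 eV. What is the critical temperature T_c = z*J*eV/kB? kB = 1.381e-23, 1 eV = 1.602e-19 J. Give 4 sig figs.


Step 1: z*J = 5*0.124 = 0.62 eV
Step 2: Convert to Joules: 0.62*1.602e-19 = 9.932e-20 J
Step 3: T_c = 9.932e-20 / 1.381e-23 = 7192 K

7192


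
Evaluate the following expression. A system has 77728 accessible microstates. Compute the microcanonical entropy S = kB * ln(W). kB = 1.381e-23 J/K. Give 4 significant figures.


Step 1: ln(W) = ln(77728) = 11.26
Step 2: S = kB * ln(W) = 1.381e-23 * 11.26
Step 3: S = 1.555e-22 J/K

1.555e-22


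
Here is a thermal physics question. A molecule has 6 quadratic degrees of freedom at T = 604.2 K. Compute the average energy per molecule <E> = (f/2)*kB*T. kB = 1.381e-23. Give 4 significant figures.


Step 1: f/2 = 6/2 = 3
Step 2: kB*T = 1.381e-23 * 604.2 = 8.344e-21
Step 3: <E> = 3 * 8.344e-21 = 2.503e-20 J

2.503e-20


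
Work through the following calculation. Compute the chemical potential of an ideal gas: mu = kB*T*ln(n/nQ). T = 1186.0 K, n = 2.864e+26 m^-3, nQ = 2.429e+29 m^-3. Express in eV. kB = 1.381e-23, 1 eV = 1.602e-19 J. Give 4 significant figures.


Step 1: n/nQ = 2.864e+26/2.429e+29 = 0.001179
Step 2: ln(n/nQ) = -6.743
Step 3: mu = kB*T*ln(n/nQ) = 1.638e-20*-6.743 = -1.104e-19 J
Step 4: Convert to eV: -1.104e-19/1.602e-19 = -0.6894 eV

-0.6894


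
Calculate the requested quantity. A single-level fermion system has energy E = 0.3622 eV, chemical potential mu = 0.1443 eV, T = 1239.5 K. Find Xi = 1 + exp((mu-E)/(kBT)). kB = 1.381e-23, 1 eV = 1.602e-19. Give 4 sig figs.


Step 1: (mu - E) = 0.1443 - 0.3622 = -0.2179 eV
Step 2: x = (mu-E)*eV/(kB*T) = -0.2179*1.602e-19/(1.381e-23*1239.5) = -2.039
Step 3: exp(x) = 0.1301
Step 4: Xi = 1 + 0.1301 = 1.13

1.13


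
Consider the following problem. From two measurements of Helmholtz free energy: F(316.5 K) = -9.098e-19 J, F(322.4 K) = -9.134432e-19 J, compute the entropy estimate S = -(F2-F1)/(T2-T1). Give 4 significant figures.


Step 1: dF = F2 - F1 = -9.134432e-19 - (-9.098e-19) = -3.6432e-21 J
Step 2: dT = T2 - T1 = 322.4 - 316.5 = 5.9 K
Step 3: S = -dF/dT = -(-3.6432e-21)/5.9 = 6.175e-22 J/K

6.175e-22
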